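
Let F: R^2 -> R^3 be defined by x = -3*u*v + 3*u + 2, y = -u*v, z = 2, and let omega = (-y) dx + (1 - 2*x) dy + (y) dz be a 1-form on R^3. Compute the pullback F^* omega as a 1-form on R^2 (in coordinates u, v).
F^* omega = (3*v*(-3*u*v + 3*u + 1)) du + (3*u*(-3*u*v + 2*u + 1)) dv

Using F^*(f dg) = (f ∘ F) d(g ∘ F), substitute each coordinate x_i by F_i(u, v) in f_i, and replace dx_i by d F_i = (∂F_i/∂u) du + (∂F_i/∂v) dv.
  For the x component: f_1(F) = u*v; d F_1 = (3 - 3*v) du + (-3*u) dv
  For the y component: f_2(F) = 6*u*v - 6*u - 3; d F_2 = (-v) du + (-u) dv
  For the z component: f_3(F) = -u*v; d F_3 = (0) du + (0) dv
Combining and collecting du, dv coefficients:
  coeff of du: 3*v*(-3*u*v + 3*u + 1)
  coeff of dv: 3*u*(-3*u*v + 2*u + 1)
F^* omega = (3*v*(-3*u*v + 3*u + 1)) du + (3*u*(-3*u*v + 2*u + 1)) dv.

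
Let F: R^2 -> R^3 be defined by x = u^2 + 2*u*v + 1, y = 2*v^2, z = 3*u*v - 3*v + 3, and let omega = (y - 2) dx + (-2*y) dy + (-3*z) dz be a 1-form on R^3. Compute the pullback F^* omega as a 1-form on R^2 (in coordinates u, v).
F^* omega = (-23*u*v^2 - 4*u + 4*v^3 + 27*v^2 - 31*v) du + (-27*u^2*v + 4*u*v^2 + 54*u*v - 31*u - 16*v^3 - 27*v + 27) dv

Using F^*(f dg) = (f ∘ F) d(g ∘ F), substitute each coordinate x_i by F_i(u, v) in f_i, and replace dx_i by d F_i = (∂F_i/∂u) du + (∂F_i/∂v) dv.
  For the x component: f_1(F) = 2*v^2 - 2; d F_1 = (2*u + 2*v) du + (2*u) dv
  For the y component: f_2(F) = -4*v^2; d F_2 = (0) du + (4*v) dv
  For the z component: f_3(F) = -9*u*v + 9*v - 9; d F_3 = (3*v) du + (3*u - 3) dv
Combining and collecting du, dv coefficients:
  coeff of du: -23*u*v^2 - 4*u + 4*v^3 + 27*v^2 - 31*v
  coeff of dv: -27*u^2*v + 4*u*v^2 + 54*u*v - 31*u - 16*v^3 - 27*v + 27
F^* omega = (-23*u*v^2 - 4*u + 4*v^3 + 27*v^2 - 31*v) du + (-27*u^2*v + 4*u*v^2 + 54*u*v - 31*u - 16*v^3 - 27*v + 27) dv.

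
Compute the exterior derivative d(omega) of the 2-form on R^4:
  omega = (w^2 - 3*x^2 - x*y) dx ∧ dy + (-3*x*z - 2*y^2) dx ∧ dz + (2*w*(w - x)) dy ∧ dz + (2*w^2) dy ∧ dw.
d(omega) = (2*w) dx ∧ dy ∧ dw + (-2*w + 4*y) dx ∧ dy ∧ dz + (4*w - 2*x) dy ∧ dz ∧ dw

For a 2-form omega = sum_{i<j} g_{ij} dx_i ∧ dx_j, the exterior derivative is
  d(omega) = sum_{i<j} d(g_{ij}) ∧ dx_i ∧ dx_j = sum_{i<j, k} (∂g_{ij}/∂x_k) dx_k ∧ dx_i ∧ dx_j.
Expand each term, using dx_k ∧ dx_i ∧ dx_j = sgn(permutation) dx_{(a)} ∧ dx_{(b)} ∧ dx_{(c)} with (a < b < c) sorted:
  d(w^2 - 3*x^2 - x*y) includes (∂/∂w)(w^2 - 3*x^2 - x*y) dw = (2*w) dw, which multiplied by dx ∧ dy gives (2*w) dx ∧ dy ∧ dw
  d(-3*x*z - 2*y^2) includes (∂/∂y)(-3*x*z - 2*y^2) dy = (-4*y) dy, which multiplied by dx ∧ dz gives (4*y) dx ∧ dy ∧ dz
  d(2*w*(w - x)) includes (∂/∂x)(2*w*(w - x)) dx = (-2*w) dx, which multiplied by dy ∧ dz gives (-2*w) dx ∧ dy ∧ dz
  d(2*w*(w - x)) includes (∂/∂w)(2*w*(w - x)) dw = (4*w - 2*x) dw, which multiplied by dy ∧ dz gives (4*w - 2*x) dy ∧ dz ∧ dw
Collecting like 3-forms: d(omega) = (2*w) dx ∧ dy ∧ dw + (-2*w + 4*y) dx ∧ dy ∧ dz + (4*w - 2*x) dy ∧ dz ∧ dw.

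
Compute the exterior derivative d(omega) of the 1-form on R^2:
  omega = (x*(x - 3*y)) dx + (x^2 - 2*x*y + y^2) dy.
d(omega) = (5*x - 2*y) dx ∧ dy

For a 1-form omega = sum_i f_i dx_i, the exterior derivative is
  d(omega) = sum_{i < j} (∂f_j/∂x_i - ∂f_i/∂x_j) dx_i ∧ dx_j.
  coefficient of dx ∧ dy: ∂f_2/∂x - ∂f_1/∂y = ∂(x^2 - 2*x*y + y^2)/∂x - ∂(x*(x - 3*y))/∂y = 5*x - 2*y
Assembling: d(omega) = (5*x - 2*y) dx ∧ dy.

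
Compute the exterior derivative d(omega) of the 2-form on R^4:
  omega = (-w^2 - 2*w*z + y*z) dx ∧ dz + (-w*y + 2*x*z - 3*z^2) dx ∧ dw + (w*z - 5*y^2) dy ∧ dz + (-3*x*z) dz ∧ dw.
d(omega) = (-z) dx ∧ dy ∧ dz + (-2*w - 2*x + z) dx ∧ dz ∧ dw + (w) dx ∧ dy ∧ dw + (z) dy ∧ dz ∧ dw

For a 2-form omega = sum_{i<j} g_{ij} dx_i ∧ dx_j, the exterior derivative is
  d(omega) = sum_{i<j} d(g_{ij}) ∧ dx_i ∧ dx_j = sum_{i<j, k} (∂g_{ij}/∂x_k) dx_k ∧ dx_i ∧ dx_j.
Expand each term, using dx_k ∧ dx_i ∧ dx_j = sgn(permutation) dx_{(a)} ∧ dx_{(b)} ∧ dx_{(c)} with (a < b < c) sorted:
  d(-w^2 - 2*w*z + y*z) includes (∂/∂y)(-w^2 - 2*w*z + y*z) dy = (z) dy, which multiplied by dx ∧ dz gives (-z) dx ∧ dy ∧ dz
  d(-w^2 - 2*w*z + y*z) includes (∂/∂w)(-w^2 - 2*w*z + y*z) dw = (-2*w - 2*z) dw, which multiplied by dx ∧ dz gives (-2*w - 2*z) dx ∧ dz ∧ dw
  d(-w*y + 2*x*z - 3*z^2) includes (∂/∂y)(-w*y + 2*x*z - 3*z^2) dy = (-w) dy, which multiplied by dx ∧ dw gives (w) dx ∧ dy ∧ dw
  d(-w*y + 2*x*z - 3*z^2) includes (∂/∂z)(-w*y + 2*x*z - 3*z^2) dz = (2*x - 6*z) dz, which multiplied by dx ∧ dw gives (-2*x + 6*z) dx ∧ dz ∧ dw
  d(w*z - 5*y^2) includes (∂/∂w)(w*z - 5*y^2) dw = (z) dw, which multiplied by dy ∧ dz gives (z) dy ∧ dz ∧ dw
  d(-3*x*z) includes (∂/∂x)(-3*x*z) dx = (-3*z) dx, which multiplied by dz ∧ dw gives (-3*z) dx ∧ dz ∧ dw
Collecting like 3-forms: d(omega) = (-z) dx ∧ dy ∧ dz + (-2*w - 2*x + z) dx ∧ dz ∧ dw + (w) dx ∧ dy ∧ dw + (z) dy ∧ dz ∧ dw.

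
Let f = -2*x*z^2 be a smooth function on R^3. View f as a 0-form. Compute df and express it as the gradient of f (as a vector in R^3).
df = (-2*z^2) dx + (0) dy + (-4*x*z) dz; grad f = (-2*z^2, 0, -4*x*z)

For a 0-form f, d f = (∂f/∂x) dx + (∂f/∂y) dy + (∂f/∂z) dz. The components of the vector representation are exactly the entries of grad f in Cartesian coordinates:
  ∂f/∂x = -2*z^2
  ∂f/∂y = 0
  ∂f/∂z = -4*x*z.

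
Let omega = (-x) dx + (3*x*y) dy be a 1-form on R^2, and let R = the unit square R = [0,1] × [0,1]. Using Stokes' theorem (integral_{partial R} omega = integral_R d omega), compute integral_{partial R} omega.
integral_(partial R) omega = 3/2

Stokes: integral_partial_R omega = integral_R d omega with d omega = (∂Q/∂x - ∂P/∂y) dx ∧ dy.
  ∂Q/∂x = 3*y
  ∂P/∂y = 0
  integrand = ∂Q/∂x - ∂P/∂y = 3*y.
Integrating over R: integral_0^1 integral_0^1 (3*y) dx dy = 3/2.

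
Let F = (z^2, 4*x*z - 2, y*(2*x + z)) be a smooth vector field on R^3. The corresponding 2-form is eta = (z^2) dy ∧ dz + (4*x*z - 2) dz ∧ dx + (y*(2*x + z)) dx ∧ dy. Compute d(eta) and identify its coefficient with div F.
d(eta) = (y) dx ∧ dy ∧ dz; div F = y

For a 2-form in R^3 of the form above, applying d gives a 3-form with coefficient ∂P/∂x + ∂Q/∂y + ∂R/∂z:
  ∂P/∂x = 0
  ∂Q/∂y = 0
  ∂R/∂z = y
Sum = y, which is exactly div F.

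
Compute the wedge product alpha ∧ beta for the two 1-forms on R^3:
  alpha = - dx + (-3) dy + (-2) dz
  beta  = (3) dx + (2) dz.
alpha ∧ beta = (4) dx ∧ dz + (9) dx ∧ dy + (-6) dy ∧ dz

Distribute the wedge, using dx_i ∧ dx_j = -dx_j ∧ dx_i and dx_i ∧ dx_i = 0. For each pair (i, j) with i < j, the coefficient of dx_i ∧ dx_j in alpha ∧ beta is (alpha_i * beta_j - alpha_j * beta_i). Collecting: alpha ∧ beta = (4) dx ∧ dz + (9) dx ∧ dy + (-6) dy ∧ dz.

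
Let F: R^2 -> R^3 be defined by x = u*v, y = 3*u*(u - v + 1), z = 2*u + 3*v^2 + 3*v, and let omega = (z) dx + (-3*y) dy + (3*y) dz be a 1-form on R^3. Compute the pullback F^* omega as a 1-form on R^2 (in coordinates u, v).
F^* omega = (-54*u^3 + 81*u^2*v - 63*u^2 - 27*u*v^2 + 38*u*v - 9*u + 3*v^3 + 3*v^2) du + (u*(27*u^2 + 27*u*v + 56*u - 51*v^2 + 30*v + 27)) dv

Using F^*(f dg) = (f ∘ F) d(g ∘ F), substitute each coordinate x_i by F_i(u, v) in f_i, and replace dx_i by d F_i = (∂F_i/∂u) du + (∂F_i/∂v) dv.
  For the x component: f_1(F) = 2*u + 3*v^2 + 3*v; d F_1 = (v) du + (u) dv
  For the y component: f_2(F) = 9*u*(-u + v - 1); d F_2 = (6*u - 3*v + 3) du + (-3*u) dv
  For the z component: f_3(F) = 9*u*(u - v + 1); d F_3 = (2) du + (6*v + 3) dv
Combining and collecting du, dv coefficients:
  coeff of du: -54*u^3 + 81*u^2*v - 63*u^2 - 27*u*v^2 + 38*u*v - 9*u + 3*v^3 + 3*v^2
  coeff of dv: u*(27*u^2 + 27*u*v + 56*u - 51*v^2 + 30*v + 27)
F^* omega = (-54*u^3 + 81*u^2*v - 63*u^2 - 27*u*v^2 + 38*u*v - 9*u + 3*v^3 + 3*v^2) du + (u*(27*u^2 + 27*u*v + 56*u - 51*v^2 + 30*v + 27)) dv.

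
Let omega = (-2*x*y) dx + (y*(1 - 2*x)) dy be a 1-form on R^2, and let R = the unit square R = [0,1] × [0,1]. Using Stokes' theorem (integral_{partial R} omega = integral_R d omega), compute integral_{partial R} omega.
integral_(partial R) omega = 0

Stokes: integral_partial_R omega = integral_R d omega with d omega = (∂Q/∂x - ∂P/∂y) dx ∧ dy.
  ∂Q/∂x = -2*y
  ∂P/∂y = -2*x
  integrand = ∂Q/∂x - ∂P/∂y = 2*x - 2*y.
Integrating over R: integral_0^1 integral_0^1 (2*x - 2*y) dx dy = 0.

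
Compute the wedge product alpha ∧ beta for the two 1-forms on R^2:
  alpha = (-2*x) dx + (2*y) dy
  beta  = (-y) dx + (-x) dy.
alpha ∧ beta = (2*x^2 + 2*y^2) dx ∧ dy

Distribute the wedge, using dx_i ∧ dx_j = -dx_j ∧ dx_i and dx_i ∧ dx_i = 0. For each pair (i, j) with i < j, the coefficient of dx_i ∧ dx_j in alpha ∧ beta is (alpha_i * beta_j - alpha_j * beta_i). Collecting: alpha ∧ beta = (2*x^2 + 2*y^2) dx ∧ dy.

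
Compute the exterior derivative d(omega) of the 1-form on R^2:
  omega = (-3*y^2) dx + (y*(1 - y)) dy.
d(omega) = (6*y) dx ∧ dy

For a 1-form omega = sum_i f_i dx_i, the exterior derivative is
  d(omega) = sum_{i < j} (∂f_j/∂x_i - ∂f_i/∂x_j) dx_i ∧ dx_j.
  coefficient of dx ∧ dy: ∂f_2/∂x - ∂f_1/∂y = ∂(y*(1 - y))/∂x - ∂(-3*y^2)/∂y = 6*y
Assembling: d(omega) = (6*y) dx ∧ dy.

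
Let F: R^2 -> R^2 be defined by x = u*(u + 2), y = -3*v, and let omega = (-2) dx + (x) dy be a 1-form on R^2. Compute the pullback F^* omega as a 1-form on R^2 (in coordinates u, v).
F^* omega = (-4*u - 4) du + (3*u*(-u - 2)) dv

Using F^*(f dg) = (f ∘ F) d(g ∘ F), substitute each coordinate x_i by F_i(u, v) in f_i, and replace dx_i by d F_i = (∂F_i/∂u) du + (∂F_i/∂v) dv.
  For the x component: f_1(F) = -2; d F_1 = (2*u + 2) du + (0) dv
  For the y component: f_2(F) = u*(u + 2); d F_2 = (0) du + (-3) dv
Combining and collecting du, dv coefficients:
  coeff of du: -4*u - 4
  coeff of dv: 3*u*(-u - 2)
F^* omega = (-4*u - 4) du + (3*u*(-u - 2)) dv.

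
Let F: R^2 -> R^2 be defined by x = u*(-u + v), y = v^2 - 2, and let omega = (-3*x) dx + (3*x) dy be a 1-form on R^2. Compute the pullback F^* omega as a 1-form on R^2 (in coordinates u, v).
F^* omega = (3*u*(-2*u^2 + 3*u*v - v^2)) du + (3*u*(u^2 - 3*u*v + 2*v^2)) dv

Using F^*(f dg) = (f ∘ F) d(g ∘ F), substitute each coordinate x_i by F_i(u, v) in f_i, and replace dx_i by d F_i = (∂F_i/∂u) du + (∂F_i/∂v) dv.
  For the x component: f_1(F) = 3*u*(u - v); d F_1 = (-2*u + v) du + (u) dv
  For the y component: f_2(F) = 3*u*(-u + v); d F_2 = (0) du + (2*v) dv
Combining and collecting du, dv coefficients:
  coeff of du: 3*u*(-2*u^2 + 3*u*v - v^2)
  coeff of dv: 3*u*(u^2 - 3*u*v + 2*v^2)
F^* omega = (3*u*(-2*u^2 + 3*u*v - v^2)) du + (3*u*(u^2 - 3*u*v + 2*v^2)) dv.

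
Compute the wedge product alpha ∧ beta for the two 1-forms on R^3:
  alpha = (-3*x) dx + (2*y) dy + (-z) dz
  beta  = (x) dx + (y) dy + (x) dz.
alpha ∧ beta = (-5*x*y) dx ∧ dy + (x*(-3*x + z)) dx ∧ dz + (y*(2*x + z)) dy ∧ dz

Distribute the wedge, using dx_i ∧ dx_j = -dx_j ∧ dx_i and dx_i ∧ dx_i = 0. For each pair (i, j) with i < j, the coefficient of dx_i ∧ dx_j in alpha ∧ beta is (alpha_i * beta_j - alpha_j * beta_i). Collecting: alpha ∧ beta = (-5*x*y) dx ∧ dy + (x*(-3*x + z)) dx ∧ dz + (y*(2*x + z)) dy ∧ dz.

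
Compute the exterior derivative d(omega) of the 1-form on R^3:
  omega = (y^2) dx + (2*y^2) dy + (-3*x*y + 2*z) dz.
d(omega) = (-2*y) dx ∧ dy + (-3*y) dx ∧ dz + (-3*x) dy ∧ dz

For a 1-form omega = sum_i f_i dx_i, the exterior derivative is
  d(omega) = sum_{i < j} (∂f_j/∂x_i - ∂f_i/∂x_j) dx_i ∧ dx_j.
  coefficient of dx ∧ dy: ∂f_2/∂x - ∂f_1/∂y = ∂(2*y^2)/∂x - ∂(y^2)/∂y = -2*y
  coefficient of dx ∧ dz: ∂f_3/∂x - ∂f_1/∂z = ∂(-3*x*y + 2*z)/∂x - ∂(y^2)/∂z = -3*y
  coefficient of dy ∧ dz: ∂f_3/∂y - ∂f_2/∂z = ∂(-3*x*y + 2*z)/∂y - ∂(2*y^2)/∂z = -3*x
Assembling: d(omega) = (-2*y) dx ∧ dy + (-3*y) dx ∧ dz + (-3*x) dy ∧ dz.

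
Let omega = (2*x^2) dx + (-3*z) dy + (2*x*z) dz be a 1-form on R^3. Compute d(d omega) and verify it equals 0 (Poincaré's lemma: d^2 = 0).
d(d omega) = 0

Step 1: d omega = sum_{i<j} (∂f_j/∂x_i - ∂f_i/∂x_j) dx_i ∧ dx_j:
  coeff of dx ∧ dy: 0
  coeff of dx ∧ dz: 2*z
  coeff of dy ∧ dz: 3
Step 2: Apply d again to each 2-form coefficient. The only possible 3-form in R^3 is dx ∧ dy ∧ dz, with coefficient
  ∂(coeff of dy∧dz)/∂x - ∂(coeff of dx∧dz)/∂y + ∂(coeff of dx∧dy)/∂z
  = ∂/∂x (3) - ∂/∂y (2*z) + ∂/∂z (0).
Each of these terms simplifies to sums of mixed partials that cancel in pairs. The result is 0 (by equality of mixed partials for smooth functions — Schwarz / Clairaut).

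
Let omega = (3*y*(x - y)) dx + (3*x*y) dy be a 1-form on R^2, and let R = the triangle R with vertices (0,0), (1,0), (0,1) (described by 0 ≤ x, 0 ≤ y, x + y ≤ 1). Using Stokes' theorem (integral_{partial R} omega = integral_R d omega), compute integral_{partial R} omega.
integral_(partial R) omega = 1

Stokes: integral_partial_R omega = integral_R d omega with d omega = (∂Q/∂x - ∂P/∂y) dx ∧ dy.
  ∂Q/∂x = 3*y
  ∂P/∂y = 3*x - 6*y
  integrand = ∂Q/∂x - ∂P/∂y = -3*x + 9*y.
Integrating over R: integral_0^1 integral_0^{1-x} (-3*x + 9*y) dy dx = 1.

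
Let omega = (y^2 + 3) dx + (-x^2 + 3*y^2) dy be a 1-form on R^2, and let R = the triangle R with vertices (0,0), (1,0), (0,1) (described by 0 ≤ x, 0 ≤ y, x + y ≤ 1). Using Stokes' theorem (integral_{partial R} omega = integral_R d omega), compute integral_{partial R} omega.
integral_(partial R) omega = -2/3

Stokes: integral_partial_R omega = integral_R d omega with d omega = (∂Q/∂x - ∂P/∂y) dx ∧ dy.
  ∂Q/∂x = -2*x
  ∂P/∂y = 2*y
  integrand = ∂Q/∂x - ∂P/∂y = -2*x - 2*y.
Integrating over R: integral_0^1 integral_0^{1-x} (-2*x - 2*y) dy dx = -2/3.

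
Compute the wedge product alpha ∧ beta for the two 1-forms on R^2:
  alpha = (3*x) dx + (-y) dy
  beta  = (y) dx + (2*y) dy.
alpha ∧ beta = (y*(6*x + y)) dx ∧ dy

Distribute the wedge, using dx_i ∧ dx_j = -dx_j ∧ dx_i and dx_i ∧ dx_i = 0. For each pair (i, j) with i < j, the coefficient of dx_i ∧ dx_j in alpha ∧ beta is (alpha_i * beta_j - alpha_j * beta_i). Collecting: alpha ∧ beta = (y*(6*x + y)) dx ∧ dy.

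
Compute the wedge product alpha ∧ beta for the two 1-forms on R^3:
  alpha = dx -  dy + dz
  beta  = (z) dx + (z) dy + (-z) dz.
alpha ∧ beta = (2*z) dx ∧ dy + (-2*z) dx ∧ dz

Distribute the wedge, using dx_i ∧ dx_j = -dx_j ∧ dx_i and dx_i ∧ dx_i = 0. For each pair (i, j) with i < j, the coefficient of dx_i ∧ dx_j in alpha ∧ beta is (alpha_i * beta_j - alpha_j * beta_i). Collecting: alpha ∧ beta = (2*z) dx ∧ dy + (-2*z) dx ∧ dz.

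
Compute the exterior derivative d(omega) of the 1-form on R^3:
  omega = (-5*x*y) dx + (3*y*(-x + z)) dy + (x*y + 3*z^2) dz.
d(omega) = (5*x - 3*y) dx ∧ dy + (y) dx ∧ dz + (x - 3*y) dy ∧ dz

For a 1-form omega = sum_i f_i dx_i, the exterior derivative is
  d(omega) = sum_{i < j} (∂f_j/∂x_i - ∂f_i/∂x_j) dx_i ∧ dx_j.
  coefficient of dx ∧ dy: ∂f_2/∂x - ∂f_1/∂y = ∂(3*y*(-x + z))/∂x - ∂(-5*x*y)/∂y = 5*x - 3*y
  coefficient of dx ∧ dz: ∂f_3/∂x - ∂f_1/∂z = ∂(x*y + 3*z^2)/∂x - ∂(-5*x*y)/∂z = y
  coefficient of dy ∧ dz: ∂f_3/∂y - ∂f_2/∂z = ∂(x*y + 3*z^2)/∂y - ∂(3*y*(-x + z))/∂z = x - 3*y
Assembling: d(omega) = (5*x - 3*y) dx ∧ dy + (y) dx ∧ dz + (x - 3*y) dy ∧ dz.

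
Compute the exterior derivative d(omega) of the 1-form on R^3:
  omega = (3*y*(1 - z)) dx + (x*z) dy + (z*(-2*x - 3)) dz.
d(omega) = (4*z - 3) dx ∧ dy + (3*y - 2*z) dx ∧ dz + (-x) dy ∧ dz

For a 1-form omega = sum_i f_i dx_i, the exterior derivative is
  d(omega) = sum_{i < j} (∂f_j/∂x_i - ∂f_i/∂x_j) dx_i ∧ dx_j.
  coefficient of dx ∧ dy: ∂f_2/∂x - ∂f_1/∂y = ∂(x*z)/∂x - ∂(3*y*(1 - z))/∂y = 4*z - 3
  coefficient of dx ∧ dz: ∂f_3/∂x - ∂f_1/∂z = ∂(z*(-2*x - 3))/∂x - ∂(3*y*(1 - z))/∂z = 3*y - 2*z
  coefficient of dy ∧ dz: ∂f_3/∂y - ∂f_2/∂z = ∂(z*(-2*x - 3))/∂y - ∂(x*z)/∂z = -x
Assembling: d(omega) = (4*z - 3) dx ∧ dy + (3*y - 2*z) dx ∧ dz + (-x) dy ∧ dz.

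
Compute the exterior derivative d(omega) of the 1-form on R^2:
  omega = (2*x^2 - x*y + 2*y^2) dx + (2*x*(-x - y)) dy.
d(omega) = (-3*x - 6*y) dx ∧ dy

For a 1-form omega = sum_i f_i dx_i, the exterior derivative is
  d(omega) = sum_{i < j} (∂f_j/∂x_i - ∂f_i/∂x_j) dx_i ∧ dx_j.
  coefficient of dx ∧ dy: ∂f_2/∂x - ∂f_1/∂y = ∂(2*x*(-x - y))/∂x - ∂(2*x^2 - x*y + 2*y^2)/∂y = -3*x - 6*y
Assembling: d(omega) = (-3*x - 6*y) dx ∧ dy.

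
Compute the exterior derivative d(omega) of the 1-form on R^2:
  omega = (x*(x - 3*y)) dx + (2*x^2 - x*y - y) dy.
d(omega) = (7*x - y) dx ∧ dy

For a 1-form omega = sum_i f_i dx_i, the exterior derivative is
  d(omega) = sum_{i < j} (∂f_j/∂x_i - ∂f_i/∂x_j) dx_i ∧ dx_j.
  coefficient of dx ∧ dy: ∂f_2/∂x - ∂f_1/∂y = ∂(2*x^2 - x*y - y)/∂x - ∂(x*(x - 3*y))/∂y = 7*x - y
Assembling: d(omega) = (7*x - y) dx ∧ dy.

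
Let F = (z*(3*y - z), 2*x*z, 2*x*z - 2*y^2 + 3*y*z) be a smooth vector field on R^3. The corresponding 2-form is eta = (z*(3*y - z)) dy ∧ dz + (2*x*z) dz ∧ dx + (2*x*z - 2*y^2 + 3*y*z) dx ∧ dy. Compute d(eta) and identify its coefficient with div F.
d(eta) = (2*x + 3*y) dx ∧ dy ∧ dz; div F = 2*x + 3*y

For a 2-form in R^3 of the form above, applying d gives a 3-form with coefficient ∂P/∂x + ∂Q/∂y + ∂R/∂z:
  ∂P/∂x = 0
  ∂Q/∂y = 0
  ∂R/∂z = 2*x + 3*y
Sum = 2*x + 3*y, which is exactly div F.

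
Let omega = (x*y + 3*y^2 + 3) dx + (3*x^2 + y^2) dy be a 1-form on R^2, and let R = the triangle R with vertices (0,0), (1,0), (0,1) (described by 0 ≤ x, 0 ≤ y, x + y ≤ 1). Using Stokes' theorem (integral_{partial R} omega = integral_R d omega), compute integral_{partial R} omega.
integral_(partial R) omega = -1/6

Stokes: integral_partial_R omega = integral_R d omega with d omega = (∂Q/∂x - ∂P/∂y) dx ∧ dy.
  ∂Q/∂x = 6*x
  ∂P/∂y = x + 6*y
  integrand = ∂Q/∂x - ∂P/∂y = 5*x - 6*y.
Integrating over R: integral_0^1 integral_0^{1-x} (5*x - 6*y) dy dx = -1/6.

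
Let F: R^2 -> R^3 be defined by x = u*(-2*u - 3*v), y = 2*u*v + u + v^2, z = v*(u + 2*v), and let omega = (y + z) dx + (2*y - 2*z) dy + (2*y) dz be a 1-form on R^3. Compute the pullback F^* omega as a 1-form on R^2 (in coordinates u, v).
F^* omega = (-12*u^2*v - 4*u^2 - 13*u*v^2 + 5*u*v + 2*u - 11*v^3 - 2*v^2) du + (-u^2*v + 3*u^2 + 9*u*v^2 + 12*u*v + 4*v^3) dv

Using F^*(f dg) = (f ∘ F) d(g ∘ F), substitute each coordinate x_i by F_i(u, v) in f_i, and replace dx_i by d F_i = (∂F_i/∂u) du + (∂F_i/∂v) dv.
  For the x component: f_1(F) = 3*u*v + u + 3*v^2; d F_1 = (-4*u - 3*v) du + (-3*u) dv
  For the y component: f_2(F) = 2*u*v + 2*u - 2*v^2; d F_2 = (2*v + 1) du + (2*u + 2*v) dv
  For the z component: f_3(F) = 4*u*v + 2*u + 2*v^2; d F_3 = (v) du + (u + 4*v) dv
Combining and collecting du, dv coefficients:
  coeff of du: -12*u^2*v - 4*u^2 - 13*u*v^2 + 5*u*v + 2*u - 11*v^3 - 2*v^2
  coeff of dv: -u^2*v + 3*u^2 + 9*u*v^2 + 12*u*v + 4*v^3
F^* omega = (-12*u^2*v - 4*u^2 - 13*u*v^2 + 5*u*v + 2*u - 11*v^3 - 2*v^2) du + (-u^2*v + 3*u^2 + 9*u*v^2 + 12*u*v + 4*v^3) dv.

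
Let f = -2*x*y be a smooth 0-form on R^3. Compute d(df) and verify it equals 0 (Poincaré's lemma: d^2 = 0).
d(df) = 0

Step 1: df = sum_i (∂f/∂x_i) dx_i = (-2*y) dx + (-2*x) dy + (0) dz.
Step 2: Apply d again. Using the 1-form formula, the coefficient of dx ∧ dy in d(df) is ∂^2 f/∂x ∂y - ∂^2 f/∂y ∂x = (-2) - (-2) = 0 (equality of mixed partials for smooth f).
Similarly for dx ∧ dz and dy ∧ dz — all coefficients vanish. So d(df) = 0.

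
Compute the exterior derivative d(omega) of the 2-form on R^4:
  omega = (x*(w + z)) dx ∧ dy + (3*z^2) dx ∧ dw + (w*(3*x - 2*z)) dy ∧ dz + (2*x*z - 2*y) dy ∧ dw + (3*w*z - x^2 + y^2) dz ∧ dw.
d(omega) = (3*w + x) dx ∧ dy ∧ dz + (x + 2*z) dx ∧ dy ∧ dw + (-2*x - 6*z) dx ∧ dz ∧ dw + (x + 2*y - 2*z) dy ∧ dz ∧ dw

For a 2-form omega = sum_{i<j} g_{ij} dx_i ∧ dx_j, the exterior derivative is
  d(omega) = sum_{i<j} d(g_{ij}) ∧ dx_i ∧ dx_j = sum_{i<j, k} (∂g_{ij}/∂x_k) dx_k ∧ dx_i ∧ dx_j.
Expand each term, using dx_k ∧ dx_i ∧ dx_j = sgn(permutation) dx_{(a)} ∧ dx_{(b)} ∧ dx_{(c)} with (a < b < c) sorted:
  d(x*(w + z)) includes (∂/∂z)(x*(w + z)) dz = (x) dz, which multiplied by dx ∧ dy gives (x) dx ∧ dy ∧ dz
  d(x*(w + z)) includes (∂/∂w)(x*(w + z)) dw = (x) dw, which multiplied by dx ∧ dy gives (x) dx ∧ dy ∧ dw
  d(3*z^2) includes (∂/∂z)(3*z^2) dz = (6*z) dz, which multiplied by dx ∧ dw gives (-6*z) dx ∧ dz ∧ dw
  d(w*(3*x - 2*z)) includes (∂/∂x)(w*(3*x - 2*z)) dx = (3*w) dx, which multiplied by dy ∧ dz gives (3*w) dx ∧ dy ∧ dz
  d(w*(3*x - 2*z)) includes (∂/∂w)(w*(3*x - 2*z)) dw = (3*x - 2*z) dw, which multiplied by dy ∧ dz gives (3*x - 2*z) dy ∧ dz ∧ dw
  d(2*x*z - 2*y) includes (∂/∂x)(2*x*z - 2*y) dx = (2*z) dx, which multiplied by dy ∧ dw gives (2*z) dx ∧ dy ∧ dw
  d(2*x*z - 2*y) includes (∂/∂z)(2*x*z - 2*y) dz = (2*x) dz, which multiplied by dy ∧ dw gives (-2*x) dy ∧ dz ∧ dw
  d(3*w*z - x^2 + y^2) includes (∂/∂x)(3*w*z - x^2 + y^2) dx = (-2*x) dx, which multiplied by dz ∧ dw gives (-2*x) dx ∧ dz ∧ dw
  d(3*w*z - x^2 + y^2) includes (∂/∂y)(3*w*z - x^2 + y^2) dy = (2*y) dy, which multiplied by dz ∧ dw gives (2*y) dy ∧ dz ∧ dw
Collecting like 3-forms: d(omega) = (3*w + x) dx ∧ dy ∧ dz + (x + 2*z) dx ∧ dy ∧ dw + (-2*x - 6*z) dx ∧ dz ∧ dw + (x + 2*y - 2*z) dy ∧ dz ∧ dw.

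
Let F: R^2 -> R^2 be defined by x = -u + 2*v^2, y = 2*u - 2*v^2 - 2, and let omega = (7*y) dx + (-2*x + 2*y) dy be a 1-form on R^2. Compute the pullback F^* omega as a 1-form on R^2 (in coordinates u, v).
F^* omega = (-2*u - 2*v^2 + 6) du + (8*v*(4*u - 3*v^2 - 5)) dv

Using F^*(f dg) = (f ∘ F) d(g ∘ F), substitute each coordinate x_i by F_i(u, v) in f_i, and replace dx_i by d F_i = (∂F_i/∂u) du + (∂F_i/∂v) dv.
  For the x component: f_1(F) = 14*u - 14*v^2 - 14; d F_1 = (-1) du + (4*v) dv
  For the y component: f_2(F) = 6*u - 8*v^2 - 4; d F_2 = (2) du + (-4*v) dv
Combining and collecting du, dv coefficients:
  coeff of du: -2*u - 2*v^2 + 6
  coeff of dv: 8*v*(4*u - 3*v^2 - 5)
F^* omega = (-2*u - 2*v^2 + 6) du + (8*v*(4*u - 3*v^2 - 5)) dv.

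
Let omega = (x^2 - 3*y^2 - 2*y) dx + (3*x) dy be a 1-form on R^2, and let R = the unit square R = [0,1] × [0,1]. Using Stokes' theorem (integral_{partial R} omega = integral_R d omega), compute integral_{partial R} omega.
integral_(partial R) omega = 8

Stokes: integral_partial_R omega = integral_R d omega with d omega = (∂Q/∂x - ∂P/∂y) dx ∧ dy.
  ∂Q/∂x = 3
  ∂P/∂y = -6*y - 2
  integrand = ∂Q/∂x - ∂P/∂y = 6*y + 5.
Integrating over R: integral_0^1 integral_0^1 (6*y + 5) dx dy = 8.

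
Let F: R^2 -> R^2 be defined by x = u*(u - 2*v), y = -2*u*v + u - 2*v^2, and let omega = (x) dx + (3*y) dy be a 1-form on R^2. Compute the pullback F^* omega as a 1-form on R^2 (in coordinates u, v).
F^* omega = (2*u^3 - 6*u^2*v + 16*u*v^2 - 12*u*v + 3*u + 12*v^3 - 6*v^2) du + (-2*u^3 + 16*u^2*v - 6*u^2 + 36*u*v^2 - 12*u*v + 24*v^3) dv

Using F^*(f dg) = (f ∘ F) d(g ∘ F), substitute each coordinate x_i by F_i(u, v) in f_i, and replace dx_i by d F_i = (∂F_i/∂u) du + (∂F_i/∂v) dv.
  For the x component: f_1(F) = u*(u - 2*v); d F_1 = (2*u - 2*v) du + (-2*u) dv
  For the y component: f_2(F) = -6*u*v + 3*u - 6*v^2; d F_2 = (1 - 2*v) du + (-2*u - 4*v) dv
Combining and collecting du, dv coefficients:
  coeff of du: 2*u^3 - 6*u^2*v + 16*u*v^2 - 12*u*v + 3*u + 12*v^3 - 6*v^2
  coeff of dv: -2*u^3 + 16*u^2*v - 6*u^2 + 36*u*v^2 - 12*u*v + 24*v^3
F^* omega = (2*u^3 - 6*u^2*v + 16*u*v^2 - 12*u*v + 3*u + 12*v^3 - 6*v^2) du + (-2*u^3 + 16*u^2*v - 6*u^2 + 36*u*v^2 - 12*u*v + 24*v^3) dv.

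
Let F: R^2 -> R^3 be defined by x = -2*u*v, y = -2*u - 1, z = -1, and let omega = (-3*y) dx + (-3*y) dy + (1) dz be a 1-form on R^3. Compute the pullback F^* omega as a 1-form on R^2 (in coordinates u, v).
F^* omega = (-12*u*v - 12*u - 6*v - 6) du + (6*u*(-2*u - 1)) dv

Using F^*(f dg) = (f ∘ F) d(g ∘ F), substitute each coordinate x_i by F_i(u, v) in f_i, and replace dx_i by d F_i = (∂F_i/∂u) du + (∂F_i/∂v) dv.
  For the x component: f_1(F) = 6*u + 3; d F_1 = (-2*v) du + (-2*u) dv
  For the y component: f_2(F) = 6*u + 3; d F_2 = (-2) du + (0) dv
  For the z component: f_3(F) = 1; d F_3 = (0) du + (0) dv
Combining and collecting du, dv coefficients:
  coeff of du: -12*u*v - 12*u - 6*v - 6
  coeff of dv: 6*u*(-2*u - 1)
F^* omega = (-12*u*v - 12*u - 6*v - 6) du + (6*u*(-2*u - 1)) dv.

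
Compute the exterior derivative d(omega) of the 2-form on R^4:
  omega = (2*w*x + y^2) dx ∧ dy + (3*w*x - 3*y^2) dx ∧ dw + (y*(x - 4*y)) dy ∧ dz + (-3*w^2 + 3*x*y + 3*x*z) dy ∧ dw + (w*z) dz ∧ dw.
d(omega) = (2*x + 9*y + 3*z) dx ∧ dy ∧ dw + (y) dx ∧ dy ∧ dz + (-3*x) dy ∧ dz ∧ dw

For a 2-form omega = sum_{i<j} g_{ij} dx_i ∧ dx_j, the exterior derivative is
  d(omega) = sum_{i<j} d(g_{ij}) ∧ dx_i ∧ dx_j = sum_{i<j, k} (∂g_{ij}/∂x_k) dx_k ∧ dx_i ∧ dx_j.
Expand each term, using dx_k ∧ dx_i ∧ dx_j = sgn(permutation) dx_{(a)} ∧ dx_{(b)} ∧ dx_{(c)} with (a < b < c) sorted:
  d(2*w*x + y^2) includes (∂/∂w)(2*w*x + y^2) dw = (2*x) dw, which multiplied by dx ∧ dy gives (2*x) dx ∧ dy ∧ dw
  d(3*w*x - 3*y^2) includes (∂/∂y)(3*w*x - 3*y^2) dy = (-6*y) dy, which multiplied by dx ∧ dw gives (6*y) dx ∧ dy ∧ dw
  d(y*(x - 4*y)) includes (∂/∂x)(y*(x - 4*y)) dx = (y) dx, which multiplied by dy ∧ dz gives (y) dx ∧ dy ∧ dz
  d(-3*w^2 + 3*x*y + 3*x*z) includes (∂/∂x)(-3*w^2 + 3*x*y + 3*x*z) dx = (3*y + 3*z) dx, which multiplied by dy ∧ dw gives (3*y + 3*z) dx ∧ dy ∧ dw
  d(-3*w^2 + 3*x*y + 3*x*z) includes (∂/∂z)(-3*w^2 + 3*x*y + 3*x*z) dz = (3*x) dz, which multiplied by dy ∧ dw gives (-3*x) dy ∧ dz ∧ dw
Collecting like 3-forms: d(omega) = (2*x + 9*y + 3*z) dx ∧ dy ∧ dw + (y) dx ∧ dy ∧ dz + (-3*x) dy ∧ dz ∧ dw.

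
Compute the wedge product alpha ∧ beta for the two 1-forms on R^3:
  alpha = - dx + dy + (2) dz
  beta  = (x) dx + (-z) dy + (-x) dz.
alpha ∧ beta = (-x + z) dx ∧ dy + (-x) dx ∧ dz + (-x + 2*z) dy ∧ dz

Distribute the wedge, using dx_i ∧ dx_j = -dx_j ∧ dx_i and dx_i ∧ dx_i = 0. For each pair (i, j) with i < j, the coefficient of dx_i ∧ dx_j in alpha ∧ beta is (alpha_i * beta_j - alpha_j * beta_i). Collecting: alpha ∧ beta = (-x + z) dx ∧ dy + (-x) dx ∧ dz + (-x + 2*z) dy ∧ dz.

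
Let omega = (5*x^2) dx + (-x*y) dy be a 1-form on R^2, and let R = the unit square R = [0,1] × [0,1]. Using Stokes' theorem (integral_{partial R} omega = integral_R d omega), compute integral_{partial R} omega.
integral_(partial R) omega = -1/2

Stokes: integral_partial_R omega = integral_R d omega with d omega = (∂Q/∂x - ∂P/∂y) dx ∧ dy.
  ∂Q/∂x = -y
  ∂P/∂y = 0
  integrand = ∂Q/∂x - ∂P/∂y = -y.
Integrating over R: integral_0^1 integral_0^1 (-y) dx dy = -1/2.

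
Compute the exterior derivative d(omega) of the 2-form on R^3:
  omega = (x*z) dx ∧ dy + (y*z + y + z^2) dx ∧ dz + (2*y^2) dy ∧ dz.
d(omega) = (x - z - 1) dx ∧ dy ∧ dz

For a 2-form omega = sum_{i<j} g_{ij} dx_i ∧ dx_j, the exterior derivative is
  d(omega) = sum_{i<j} d(g_{ij}) ∧ dx_i ∧ dx_j = sum_{i<j, k} (∂g_{ij}/∂x_k) dx_k ∧ dx_i ∧ dx_j.
Expand each term, using dx_k ∧ dx_i ∧ dx_j = sgn(permutation) dx_{(a)} ∧ dx_{(b)} ∧ dx_{(c)} with (a < b < c) sorted:
  d(x*z) includes (∂/∂z)(x*z) dz = (x) dz, which multiplied by dx ∧ dy gives (x) dx ∧ dy ∧ dz
  d(y*z + y + z^2) includes (∂/∂y)(y*z + y + z^2) dy = (z + 1) dy, which multiplied by dx ∧ dz gives (-z - 1) dx ∧ dy ∧ dz
Collecting like 3-forms: d(omega) = (x - z - 1) dx ∧ dy ∧ dz.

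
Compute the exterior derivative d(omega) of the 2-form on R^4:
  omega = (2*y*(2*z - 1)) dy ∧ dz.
d(omega) = 0

For a 2-form omega = sum_{i<j} g_{ij} dx_i ∧ dx_j, the exterior derivative is
  d(omega) = sum_{i<j} d(g_{ij}) ∧ dx_i ∧ dx_j = sum_{i<j, k} (∂g_{ij}/∂x_k) dx_k ∧ dx_i ∧ dx_j.
Expand each term, using dx_k ∧ dx_i ∧ dx_j = sgn(permutation) dx_{(a)} ∧ dx_{(b)} ∧ dx_{(c)} with (a < b < c) sorted:

Collecting like 3-forms: d(omega) = 0.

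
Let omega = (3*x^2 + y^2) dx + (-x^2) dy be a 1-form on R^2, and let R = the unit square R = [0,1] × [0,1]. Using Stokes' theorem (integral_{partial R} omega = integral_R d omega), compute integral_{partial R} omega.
integral_(partial R) omega = -2

Stokes: integral_partial_R omega = integral_R d omega with d omega = (∂Q/∂x - ∂P/∂y) dx ∧ dy.
  ∂Q/∂x = -2*x
  ∂P/∂y = 2*y
  integrand = ∂Q/∂x - ∂P/∂y = -2*x - 2*y.
Integrating over R: integral_0^1 integral_0^1 (-2*x - 2*y) dx dy = -2.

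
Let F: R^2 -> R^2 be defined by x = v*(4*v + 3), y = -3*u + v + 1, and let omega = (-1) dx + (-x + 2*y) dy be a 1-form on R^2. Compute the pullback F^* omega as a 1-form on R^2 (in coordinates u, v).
F^* omega = (18*u + 12*v^2 + 3*v - 6) du + (-6*u - 4*v^2 - 9*v - 1) dv

Using F^*(f dg) = (f ∘ F) d(g ∘ F), substitute each coordinate x_i by F_i(u, v) in f_i, and replace dx_i by d F_i = (∂F_i/∂u) du + (∂F_i/∂v) dv.
  For the x component: f_1(F) = -1; d F_1 = (0) du + (8*v + 3) dv
  For the y component: f_2(F) = -6*u - 4*v^2 - v + 2; d F_2 = (-3) du + (1) dv
Combining and collecting du, dv coefficients:
  coeff of du: 18*u + 12*v^2 + 3*v - 6
  coeff of dv: -6*u - 4*v^2 - 9*v - 1
F^* omega = (18*u + 12*v^2 + 3*v - 6) du + (-6*u - 4*v^2 - 9*v - 1) dv.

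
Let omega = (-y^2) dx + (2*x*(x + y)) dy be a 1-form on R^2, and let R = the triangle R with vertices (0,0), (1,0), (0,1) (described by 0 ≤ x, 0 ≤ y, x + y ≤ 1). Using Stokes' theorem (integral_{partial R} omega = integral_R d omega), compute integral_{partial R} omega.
integral_(partial R) omega = 4/3

Stokes: integral_partial_R omega = integral_R d omega with d omega = (∂Q/∂x - ∂P/∂y) dx ∧ dy.
  ∂Q/∂x = 4*x + 2*y
  ∂P/∂y = -2*y
  integrand = ∂Q/∂x - ∂P/∂y = 4*x + 4*y.
Integrating over R: integral_0^1 integral_0^{1-x} (4*x + 4*y) dy dx = 4/3.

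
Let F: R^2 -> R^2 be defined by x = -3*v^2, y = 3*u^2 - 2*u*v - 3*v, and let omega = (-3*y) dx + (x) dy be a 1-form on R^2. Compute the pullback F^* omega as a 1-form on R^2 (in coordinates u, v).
F^* omega = (6*v^2*(-3*u + v)) du + (3*v*(18*u^2 - 10*u*v - 15*v)) dv

Using F^*(f dg) = (f ∘ F) d(g ∘ F), substitute each coordinate x_i by F_i(u, v) in f_i, and replace dx_i by d F_i = (∂F_i/∂u) du + (∂F_i/∂v) dv.
  For the x component: f_1(F) = -9*u^2 + 6*u*v + 9*v; d F_1 = (0) du + (-6*v) dv
  For the y component: f_2(F) = -3*v^2; d F_2 = (6*u - 2*v) du + (-2*u - 3) dv
Combining and collecting du, dv coefficients:
  coeff of du: 6*v^2*(-3*u + v)
  coeff of dv: 3*v*(18*u^2 - 10*u*v - 15*v)
F^* omega = (6*v^2*(-3*u + v)) du + (3*v*(18*u^2 - 10*u*v - 15*v)) dv.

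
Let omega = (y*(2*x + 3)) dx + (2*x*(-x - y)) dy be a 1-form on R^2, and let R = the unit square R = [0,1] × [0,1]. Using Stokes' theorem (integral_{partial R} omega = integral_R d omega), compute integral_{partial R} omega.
integral_(partial R) omega = -7

Stokes: integral_partial_R omega = integral_R d omega with d omega = (∂Q/∂x - ∂P/∂y) dx ∧ dy.
  ∂Q/∂x = -4*x - 2*y
  ∂P/∂y = 2*x + 3
  integrand = ∂Q/∂x - ∂P/∂y = -6*x - 2*y - 3.
Integrating over R: integral_0^1 integral_0^1 (-6*x - 2*y - 3) dx dy = -7.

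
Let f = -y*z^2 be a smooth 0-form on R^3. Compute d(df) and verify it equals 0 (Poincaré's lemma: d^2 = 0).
d(df) = 0

Step 1: df = sum_i (∂f/∂x_i) dx_i = (0) dx + (-z^2) dy + (-2*y*z) dz.
Step 2: Apply d again. Using the 1-form formula, the coefficient of dx ∧ dy in d(df) is ∂^2 f/∂x ∂y - ∂^2 f/∂y ∂x = (0) - (0) = 0 (equality of mixed partials for smooth f).
Similarly for dx ∧ dz and dy ∧ dz — all coefficients vanish. So d(df) = 0.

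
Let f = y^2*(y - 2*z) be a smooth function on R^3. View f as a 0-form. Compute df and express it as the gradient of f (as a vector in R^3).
df = (0) dx + (y*(3*y - 4*z)) dy + (-2*y^2) dz; grad f = (0, y*(3*y - 4*z), -2*y^2)

For a 0-form f, d f = (∂f/∂x) dx + (∂f/∂y) dy + (∂f/∂z) dz. The components of the vector representation are exactly the entries of grad f in Cartesian coordinates:
  ∂f/∂x = 0
  ∂f/∂y = y*(3*y - 4*z)
  ∂f/∂z = -2*y^2.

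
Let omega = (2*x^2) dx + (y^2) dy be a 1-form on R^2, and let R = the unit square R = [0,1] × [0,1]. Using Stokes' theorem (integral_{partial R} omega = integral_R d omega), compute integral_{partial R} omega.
integral_(partial R) omega = 0

Stokes: integral_partial_R omega = integral_R d omega with d omega = (∂Q/∂x - ∂P/∂y) dx ∧ dy.
  ∂Q/∂x = 0
  ∂P/∂y = 0
  integrand = ∂Q/∂x - ∂P/∂y = 0.
Integrating over R: integral_0^1 integral_0^1 (0) dx dy = 0.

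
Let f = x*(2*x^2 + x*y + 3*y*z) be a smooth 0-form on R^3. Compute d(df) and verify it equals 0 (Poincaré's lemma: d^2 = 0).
d(df) = 0

Step 1: df = sum_i (∂f/∂x_i) dx_i = (6*x^2 + 2*x*y + 3*y*z) dx + (x*(x + 3*z)) dy + (3*x*y) dz.
Step 2: Apply d again. Using the 1-form formula, the coefficient of dx ∧ dy in d(df) is ∂^2 f/∂x ∂y - ∂^2 f/∂y ∂x = (2*x + 3*z) - (2*x + 3*z) = 0 (equality of mixed partials for smooth f).
Similarly for dx ∧ dz and dy ∧ dz — all coefficients vanish. So d(df) = 0.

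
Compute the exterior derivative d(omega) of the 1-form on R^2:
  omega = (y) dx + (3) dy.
d(omega) = (-1) dx ∧ dy

For a 1-form omega = sum_i f_i dx_i, the exterior derivative is
  d(omega) = sum_{i < j} (∂f_j/∂x_i - ∂f_i/∂x_j) dx_i ∧ dx_j.
  coefficient of dx ∧ dy: ∂f_2/∂x - ∂f_1/∂y = ∂(3)/∂x - ∂(y)/∂y = -1
Assembling: d(omega) = (-1) dx ∧ dy.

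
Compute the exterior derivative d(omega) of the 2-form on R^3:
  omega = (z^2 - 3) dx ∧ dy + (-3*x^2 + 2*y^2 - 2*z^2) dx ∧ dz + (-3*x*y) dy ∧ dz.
d(omega) = (-7*y + 2*z) dx ∧ dy ∧ dz

For a 2-form omega = sum_{i<j} g_{ij} dx_i ∧ dx_j, the exterior derivative is
  d(omega) = sum_{i<j} d(g_{ij}) ∧ dx_i ∧ dx_j = sum_{i<j, k} (∂g_{ij}/∂x_k) dx_k ∧ dx_i ∧ dx_j.
Expand each term, using dx_k ∧ dx_i ∧ dx_j = sgn(permutation) dx_{(a)} ∧ dx_{(b)} ∧ dx_{(c)} with (a < b < c) sorted:
  d(z^2 - 3) includes (∂/∂z)(z^2 - 3) dz = (2*z) dz, which multiplied by dx ∧ dy gives (2*z) dx ∧ dy ∧ dz
  d(-3*x^2 + 2*y^2 - 2*z^2) includes (∂/∂y)(-3*x^2 + 2*y^2 - 2*z^2) dy = (4*y) dy, which multiplied by dx ∧ dz gives (-4*y) dx ∧ dy ∧ dz
  d(-3*x*y) includes (∂/∂x)(-3*x*y) dx = (-3*y) dx, which multiplied by dy ∧ dz gives (-3*y) dx ∧ dy ∧ dz
Collecting like 3-forms: d(omega) = (-7*y + 2*z) dx ∧ dy ∧ dz.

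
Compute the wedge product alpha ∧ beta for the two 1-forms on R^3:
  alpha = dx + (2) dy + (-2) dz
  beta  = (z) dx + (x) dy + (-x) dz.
alpha ∧ beta = (x - 2*z) dx ∧ dy + (-x + 2*z) dx ∧ dz

Distribute the wedge, using dx_i ∧ dx_j = -dx_j ∧ dx_i and dx_i ∧ dx_i = 0. For each pair (i, j) with i < j, the coefficient of dx_i ∧ dx_j in alpha ∧ beta is (alpha_i * beta_j - alpha_j * beta_i). Collecting: alpha ∧ beta = (x - 2*z) dx ∧ dy + (-x + 2*z) dx ∧ dz.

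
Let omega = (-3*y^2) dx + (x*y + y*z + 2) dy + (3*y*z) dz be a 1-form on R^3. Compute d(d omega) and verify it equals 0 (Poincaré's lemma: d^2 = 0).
d(d omega) = 0

Step 1: d omega = sum_{i<j} (∂f_j/∂x_i - ∂f_i/∂x_j) dx_i ∧ dx_j:
  coeff of dx ∧ dy: 7*y
  coeff of dx ∧ dz: 0
  coeff of dy ∧ dz: -y + 3*z
Step 2: Apply d again to each 2-form coefficient. The only possible 3-form in R^3 is dx ∧ dy ∧ dz, with coefficient
  ∂(coeff of dy∧dz)/∂x - ∂(coeff of dx∧dz)/∂y + ∂(coeff of dx∧dy)/∂z
  = ∂/∂x (-y + 3*z) - ∂/∂y (0) + ∂/∂z (7*y).
Each of these terms simplifies to sums of mixed partials that cancel in pairs. The result is 0 (by equality of mixed partials for smooth functions — Schwarz / Clairaut).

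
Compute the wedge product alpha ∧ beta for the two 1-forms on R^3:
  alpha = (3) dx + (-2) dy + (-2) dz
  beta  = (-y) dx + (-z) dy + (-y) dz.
alpha ∧ beta = (-2*y - 3*z) dx ∧ dy + (-5*y) dx ∧ dz + (2*y - 2*z) dy ∧ dz

Distribute the wedge, using dx_i ∧ dx_j = -dx_j ∧ dx_i and dx_i ∧ dx_i = 0. For each pair (i, j) with i < j, the coefficient of dx_i ∧ dx_j in alpha ∧ beta is (alpha_i * beta_j - alpha_j * beta_i). Collecting: alpha ∧ beta = (-2*y - 3*z) dx ∧ dy + (-5*y) dx ∧ dz + (2*y - 2*z) dy ∧ dz.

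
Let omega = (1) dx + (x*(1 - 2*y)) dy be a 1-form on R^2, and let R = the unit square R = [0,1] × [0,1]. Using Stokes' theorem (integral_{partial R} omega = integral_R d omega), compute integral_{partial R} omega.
integral_(partial R) omega = 0

Stokes: integral_partial_R omega = integral_R d omega with d omega = (∂Q/∂x - ∂P/∂y) dx ∧ dy.
  ∂Q/∂x = 1 - 2*y
  ∂P/∂y = 0
  integrand = ∂Q/∂x - ∂P/∂y = 1 - 2*y.
Integrating over R: integral_0^1 integral_0^1 (1 - 2*y) dx dy = 0.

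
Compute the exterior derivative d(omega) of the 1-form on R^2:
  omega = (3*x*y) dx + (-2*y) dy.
d(omega) = (-3*x) dx ∧ dy

For a 1-form omega = sum_i f_i dx_i, the exterior derivative is
  d(omega) = sum_{i < j} (∂f_j/∂x_i - ∂f_i/∂x_j) dx_i ∧ dx_j.
  coefficient of dx ∧ dy: ∂f_2/∂x - ∂f_1/∂y = ∂(-2*y)/∂x - ∂(3*x*y)/∂y = -3*x
Assembling: d(omega) = (-3*x) dx ∧ dy.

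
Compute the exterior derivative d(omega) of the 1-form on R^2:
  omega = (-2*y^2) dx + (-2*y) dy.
d(omega) = (4*y) dx ∧ dy

For a 1-form omega = sum_i f_i dx_i, the exterior derivative is
  d(omega) = sum_{i < j} (∂f_j/∂x_i - ∂f_i/∂x_j) dx_i ∧ dx_j.
  coefficient of dx ∧ dy: ∂f_2/∂x - ∂f_1/∂y = ∂(-2*y)/∂x - ∂(-2*y^2)/∂y = 4*y
Assembling: d(omega) = (4*y) dx ∧ dy.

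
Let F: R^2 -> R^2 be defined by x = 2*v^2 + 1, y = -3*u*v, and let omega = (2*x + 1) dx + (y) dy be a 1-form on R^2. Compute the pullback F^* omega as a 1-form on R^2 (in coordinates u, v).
F^* omega = (9*u*v^2) du + (v*(9*u^2 + 16*v^2 + 12)) dv

Using F^*(f dg) = (f ∘ F) d(g ∘ F), substitute each coordinate x_i by F_i(u, v) in f_i, and replace dx_i by d F_i = (∂F_i/∂u) du + (∂F_i/∂v) dv.
  For the x component: f_1(F) = 4*v^2 + 3; d F_1 = (0) du + (4*v) dv
  For the y component: f_2(F) = -3*u*v; d F_2 = (-3*v) du + (-3*u) dv
Combining and collecting du, dv coefficients:
  coeff of du: 9*u*v^2
  coeff of dv: v*(9*u^2 + 16*v^2 + 12)
F^* omega = (9*u*v^2) du + (v*(9*u^2 + 16*v^2 + 12)) dv.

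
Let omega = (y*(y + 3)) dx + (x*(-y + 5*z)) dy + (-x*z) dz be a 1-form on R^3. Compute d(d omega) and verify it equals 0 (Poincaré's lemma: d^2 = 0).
d(d omega) = 0

Step 1: d omega = sum_{i<j} (∂f_j/∂x_i - ∂f_i/∂x_j) dx_i ∧ dx_j:
  coeff of dx ∧ dy: -3*y + 5*z - 3
  coeff of dx ∧ dz: -z
  coeff of dy ∧ dz: -5*x
Step 2: Apply d again to each 2-form coefficient. The only possible 3-form in R^3 is dx ∧ dy ∧ dz, with coefficient
  ∂(coeff of dy∧dz)/∂x - ∂(coeff of dx∧dz)/∂y + ∂(coeff of dx∧dy)/∂z
  = ∂/∂x (-5*x) - ∂/∂y (-z) + ∂/∂z (-3*y + 5*z - 3).
Each of these terms simplifies to sums of mixed partials that cancel in pairs. The result is 0 (by equality of mixed partials for smooth functions — Schwarz / Clairaut).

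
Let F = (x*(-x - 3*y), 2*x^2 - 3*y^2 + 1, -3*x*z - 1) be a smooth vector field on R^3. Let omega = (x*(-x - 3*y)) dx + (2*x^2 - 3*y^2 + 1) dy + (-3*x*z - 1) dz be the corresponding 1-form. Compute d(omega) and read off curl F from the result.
d(omega) = (0) dy ∧ dz + (3*z) dz ∧ dx + (7*x) dx ∧ dy; curl F = (0, 3*z, 7*x)

d omega = sum_{i<j} (∂f_j/∂x_i - ∂f_i/∂x_j) dx_i ∧ dx_j. Under the identification (dy ∧ dz, dz ∧ dx, dx ∧ dy) ↔ (e_x, e_y, e_z), the coefficients are exactly the components of curl F. Compute:
  ∂R/∂y - ∂Q/∂z = (0) - (0) = 0
  ∂P/∂z - ∂R/∂x = (0) - (-3*z) = 3*z
  ∂Q/∂x - ∂P/∂y = (4*x) - (-3*x) = 7*x.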